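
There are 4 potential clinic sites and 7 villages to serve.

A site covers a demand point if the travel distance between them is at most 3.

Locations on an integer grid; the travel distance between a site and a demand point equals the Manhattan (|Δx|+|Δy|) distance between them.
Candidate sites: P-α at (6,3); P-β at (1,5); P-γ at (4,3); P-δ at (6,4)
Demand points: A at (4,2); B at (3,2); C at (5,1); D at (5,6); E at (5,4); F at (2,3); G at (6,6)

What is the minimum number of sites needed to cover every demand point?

2

Coverage sets (demand points within 3 of each site):
  P-α: {A, C, E, G}
  P-β: {F}
  P-γ: {A, B, C, E, F}
  P-δ: {D, E, G}
No single site covers all 7 demand points.
But {P-γ, P-δ} covers everything, so the minimum is 2.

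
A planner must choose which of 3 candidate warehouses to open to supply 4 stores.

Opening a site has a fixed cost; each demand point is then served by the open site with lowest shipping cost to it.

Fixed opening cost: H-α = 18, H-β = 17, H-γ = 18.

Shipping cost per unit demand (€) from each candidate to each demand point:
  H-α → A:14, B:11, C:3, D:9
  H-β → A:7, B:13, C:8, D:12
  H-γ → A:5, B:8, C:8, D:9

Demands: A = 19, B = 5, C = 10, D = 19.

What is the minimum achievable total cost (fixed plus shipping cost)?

372

Open {H-α, H-γ}: assign each demand point to its cheapest open site.
  A→H-γ 19×5=95, B→H-γ 5×8=40, C→H-α 10×3=30, D→H-α 19×9=171
  shipping cost 336, fixed 36 → total 372.
Compare {H-α, H-β, H-γ}: shipping cost 336 + fixed 53 = 389.
Compare {H-γ}: shipping cost 386 + fixed 18 = 404.
Compare {H-β, H-γ}: shipping cost 386 + fixed 35 = 421.
All other subsets cost ≥ 389. Minimum total cost: 372.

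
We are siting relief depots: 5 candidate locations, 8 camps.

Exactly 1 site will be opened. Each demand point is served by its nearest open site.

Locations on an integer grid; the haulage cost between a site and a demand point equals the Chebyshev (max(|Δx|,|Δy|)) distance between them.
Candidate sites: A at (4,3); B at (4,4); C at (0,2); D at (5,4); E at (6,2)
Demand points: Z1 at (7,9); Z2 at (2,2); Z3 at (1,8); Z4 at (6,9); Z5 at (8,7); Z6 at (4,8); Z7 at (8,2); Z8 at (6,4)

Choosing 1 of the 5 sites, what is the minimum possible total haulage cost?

28

Open {D}.
  Z1→D 5, Z2→D 3, Z3→D 4, Z4→D 5, Z5→D 3, Z6→D 4, Z7→D 3, Z8→D 1  ⇒ total 28.
Compare {B}: total 30.
Compare {A}: total 34.
No size-1 selection does better; minimum is 28.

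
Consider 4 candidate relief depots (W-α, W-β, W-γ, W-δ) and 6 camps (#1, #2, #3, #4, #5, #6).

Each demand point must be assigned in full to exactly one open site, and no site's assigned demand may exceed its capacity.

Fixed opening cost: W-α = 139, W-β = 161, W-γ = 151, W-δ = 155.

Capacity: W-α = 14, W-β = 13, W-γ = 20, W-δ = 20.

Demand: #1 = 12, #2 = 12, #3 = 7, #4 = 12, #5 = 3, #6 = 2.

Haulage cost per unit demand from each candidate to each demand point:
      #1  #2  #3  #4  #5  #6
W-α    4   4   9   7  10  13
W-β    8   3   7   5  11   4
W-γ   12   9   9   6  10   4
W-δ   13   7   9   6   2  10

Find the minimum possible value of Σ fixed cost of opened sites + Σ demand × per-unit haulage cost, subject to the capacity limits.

738

Open {W-α, W-γ, W-δ}; cheapest assignment that respects the capacities:
  W-α (cap 14, load 12): #1 — cost 12×4 = 48
  W-γ (cap 20, load 19): #3, #4 — cost 7×9 + 12×6 = 135
  W-δ (cap 20, load 17): #2, #5, #6 — cost 12×7 + 3×2 + 2×10 = 110
  Shipping 293, fixed 445 → total 738.
  Any other capacity-feasible assignment to {W-α, W-γ, W-δ} ships for at least 293.
Compare {W-β, W-γ, W-δ}: its best feasible assignment gives total 808.
Compare {W-α, W-β, W-γ, W-δ}: its best feasible assignment gives total 839.
Every other set of open sites that can feasibly serve all demand totals ≥ 808 even under its best assignment. Minimum: 738.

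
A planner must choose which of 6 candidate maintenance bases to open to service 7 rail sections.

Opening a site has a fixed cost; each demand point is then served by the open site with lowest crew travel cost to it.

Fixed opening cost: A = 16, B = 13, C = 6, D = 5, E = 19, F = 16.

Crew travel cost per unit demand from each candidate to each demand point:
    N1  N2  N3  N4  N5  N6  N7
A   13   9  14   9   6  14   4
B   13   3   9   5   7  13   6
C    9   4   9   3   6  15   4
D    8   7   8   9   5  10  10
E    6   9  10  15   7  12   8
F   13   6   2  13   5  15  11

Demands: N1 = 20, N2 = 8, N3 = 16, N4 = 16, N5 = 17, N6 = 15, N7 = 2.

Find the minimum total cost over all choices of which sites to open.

521

Open {C, D, E, F}: assign each demand point to its cheapest open site.
  N1→E 20×6=120, N2→C 8×4=32, N3→F 16×2=32, N4→C 16×3=48, N5→D 17×5=85, N6→D 15×10=150, N7→C 2×4=8
  crew travel cost 475, fixed 46 → total 521.
Compare {B, C, D, E, F}: crew travel cost 467 + fixed 59 = 526.
Compare {A, C, D, E, F}: crew travel cost 475 + fixed 62 = 537.
Compare {C, D, F}: crew travel cost 515 + fixed 27 = 542.
All other subsets cost ≥ 526. Minimum total cost: 521.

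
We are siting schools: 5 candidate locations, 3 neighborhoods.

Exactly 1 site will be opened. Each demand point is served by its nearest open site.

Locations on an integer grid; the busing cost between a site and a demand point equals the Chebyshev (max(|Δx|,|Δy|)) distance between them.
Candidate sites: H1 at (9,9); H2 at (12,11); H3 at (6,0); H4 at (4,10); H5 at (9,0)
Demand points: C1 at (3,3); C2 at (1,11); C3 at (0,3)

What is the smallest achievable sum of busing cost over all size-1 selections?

Open {H4}.
  C1→H4 7, C2→H4 3, C3→H4 7  ⇒ total 17.
Compare {H3}: total 20.
Compare {H1}: total 23.
No size-1 selection does better; minimum is 17.

17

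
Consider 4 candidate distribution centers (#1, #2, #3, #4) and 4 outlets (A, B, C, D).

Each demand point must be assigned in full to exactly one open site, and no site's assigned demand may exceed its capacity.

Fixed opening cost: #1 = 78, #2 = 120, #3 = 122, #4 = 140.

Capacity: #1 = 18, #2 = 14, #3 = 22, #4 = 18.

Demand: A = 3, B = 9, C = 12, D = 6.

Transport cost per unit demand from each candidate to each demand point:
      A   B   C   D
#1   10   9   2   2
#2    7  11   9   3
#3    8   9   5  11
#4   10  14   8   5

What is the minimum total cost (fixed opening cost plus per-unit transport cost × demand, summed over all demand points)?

341

Open {#1, #3}; cheapest assignment that respects the capacities:
  #1 (cap 18, load 18): C, D — cost 12×2 + 6×2 = 36
  #3 (cap 22, load 12): A, B — cost 3×8 + 9×9 = 105
  Shipping 141, fixed 200 → total 341.
  Any other capacity-feasible assignment to {#1, #3} ships for at least 141.
Compare {#1, #2}: its best feasible assignment gives total 354.
Compare {#1, #4}: its best feasible assignment gives total 410.
Every other set of open sites that can feasibly serve all demand totals ≥ 354 even under its best assignment. Minimum: 341.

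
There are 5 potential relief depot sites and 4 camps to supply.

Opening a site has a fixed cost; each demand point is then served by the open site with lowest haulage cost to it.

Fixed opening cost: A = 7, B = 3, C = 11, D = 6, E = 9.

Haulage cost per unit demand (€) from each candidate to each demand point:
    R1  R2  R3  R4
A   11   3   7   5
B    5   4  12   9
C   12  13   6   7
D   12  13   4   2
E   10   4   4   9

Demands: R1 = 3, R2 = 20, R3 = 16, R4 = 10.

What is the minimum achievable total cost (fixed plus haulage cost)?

Open {A, B, D}: assign each demand point to its cheapest open site.
  R1→B 3×5=15, R2→A 20×3=60, R3→D 16×4=64, R4→D 10×2=20
  haulage cost 159, fixed 16 → total 175.
Compare {A, B, D, E}: haulage cost 159 + fixed 25 = 184.
Compare {A, B, C, D}: haulage cost 159 + fixed 27 = 186.
Compare {B, D}: haulage cost 179 + fixed 9 = 188.
All other subsets cost ≥ 184. Minimum total cost: 175.

175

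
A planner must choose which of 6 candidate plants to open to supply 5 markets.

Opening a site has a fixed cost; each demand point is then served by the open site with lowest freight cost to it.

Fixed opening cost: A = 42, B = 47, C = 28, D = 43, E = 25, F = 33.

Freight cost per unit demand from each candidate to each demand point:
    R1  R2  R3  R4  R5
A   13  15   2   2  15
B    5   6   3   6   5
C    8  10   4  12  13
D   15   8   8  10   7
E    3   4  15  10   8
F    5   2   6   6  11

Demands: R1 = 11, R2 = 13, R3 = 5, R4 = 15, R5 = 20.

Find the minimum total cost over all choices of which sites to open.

339

Open {A, B, E}: assign each demand point to its cheapest open site.
  R1→E 11×3=33, R2→E 13×4=52, R3→A 5×2=10, R4→A 15×2=30, R5→B 20×5=100
  freight cost 225, fixed 114 → total 339.
Compare {A, B, F}: freight cost 221 + fixed 122 = 343.
Compare {A, B, E, F}: freight cost 199 + fixed 147 = 346.
Compare {A, E}: freight cost 285 + fixed 67 = 352.
All other subsets cost ≥ 343. Minimum total cost: 339.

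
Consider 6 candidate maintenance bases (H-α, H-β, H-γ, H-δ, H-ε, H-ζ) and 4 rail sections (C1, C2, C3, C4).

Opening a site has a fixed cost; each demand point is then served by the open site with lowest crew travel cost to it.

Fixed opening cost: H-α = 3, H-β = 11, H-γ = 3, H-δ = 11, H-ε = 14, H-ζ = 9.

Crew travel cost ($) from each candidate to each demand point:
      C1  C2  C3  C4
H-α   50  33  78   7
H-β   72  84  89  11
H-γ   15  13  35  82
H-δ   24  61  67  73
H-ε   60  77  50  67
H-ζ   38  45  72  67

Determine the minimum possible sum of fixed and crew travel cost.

76

Open {H-α, H-γ}: assign each demand point to its cheapest open site.
  C1→H-γ 15, C2→H-γ 13, C3→H-γ 35, C4→H-α 7
  crew travel cost 70, fixed 6 → total 76.
Compare {H-α, H-γ, H-ζ}: crew travel cost 70 + fixed 15 = 85.
Compare {H-α, H-β, H-γ}: crew travel cost 70 + fixed 17 = 87.
Compare {H-α, H-γ, H-δ}: crew travel cost 70 + fixed 17 = 87.
All other subsets cost ≥ 85. Minimum total cost: 76.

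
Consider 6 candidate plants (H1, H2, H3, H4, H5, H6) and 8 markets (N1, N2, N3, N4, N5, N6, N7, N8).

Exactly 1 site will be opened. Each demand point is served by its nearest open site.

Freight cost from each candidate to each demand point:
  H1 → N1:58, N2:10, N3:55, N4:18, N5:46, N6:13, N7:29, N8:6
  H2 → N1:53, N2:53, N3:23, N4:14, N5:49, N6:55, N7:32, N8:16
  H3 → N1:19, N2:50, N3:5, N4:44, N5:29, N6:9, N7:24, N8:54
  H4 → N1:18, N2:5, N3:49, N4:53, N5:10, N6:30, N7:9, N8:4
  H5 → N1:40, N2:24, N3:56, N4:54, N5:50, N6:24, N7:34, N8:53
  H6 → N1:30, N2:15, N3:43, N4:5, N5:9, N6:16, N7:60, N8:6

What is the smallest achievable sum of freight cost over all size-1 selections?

Open {H4}.
  N1→H4 18, N2→H4 5, N3→H4 49, N4→H4 53, N5→H4 10, N6→H4 30, N7→H4 9, N8→H4 4  ⇒ total 178.
Compare {H6}: total 184.
Compare {H3}: total 234.
No size-1 selection does better; minimum is 178.

178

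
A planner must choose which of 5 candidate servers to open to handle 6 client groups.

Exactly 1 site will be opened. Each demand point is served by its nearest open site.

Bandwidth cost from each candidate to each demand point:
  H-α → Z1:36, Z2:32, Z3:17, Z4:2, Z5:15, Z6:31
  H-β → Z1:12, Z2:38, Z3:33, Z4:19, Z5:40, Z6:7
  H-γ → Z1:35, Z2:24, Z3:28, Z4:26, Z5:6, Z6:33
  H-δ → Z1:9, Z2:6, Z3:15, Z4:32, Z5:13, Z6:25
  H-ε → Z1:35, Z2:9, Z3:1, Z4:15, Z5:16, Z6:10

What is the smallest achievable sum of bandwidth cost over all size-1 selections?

86

Open {H-ε}.
  Z1→H-ε 35, Z2→H-ε 9, Z3→H-ε 1, Z4→H-ε 15, Z5→H-ε 16, Z6→H-ε 10  ⇒ total 86.
Compare {H-δ}: total 100.
Compare {H-α}: total 133.
No size-1 selection does better; minimum is 86.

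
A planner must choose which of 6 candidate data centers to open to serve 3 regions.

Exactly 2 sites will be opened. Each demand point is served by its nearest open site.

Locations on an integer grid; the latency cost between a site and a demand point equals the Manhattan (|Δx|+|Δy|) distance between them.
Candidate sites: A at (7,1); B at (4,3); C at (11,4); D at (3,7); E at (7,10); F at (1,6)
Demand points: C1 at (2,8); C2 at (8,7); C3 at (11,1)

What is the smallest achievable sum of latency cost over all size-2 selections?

10

Open {C, D}.
  C1→D 2, C2→D 5, C3→C 3  ⇒ total 10.
Compare {A, D}: total 11.
Compare {C, F}: total 12.
No size-2 selection does better; minimum is 10.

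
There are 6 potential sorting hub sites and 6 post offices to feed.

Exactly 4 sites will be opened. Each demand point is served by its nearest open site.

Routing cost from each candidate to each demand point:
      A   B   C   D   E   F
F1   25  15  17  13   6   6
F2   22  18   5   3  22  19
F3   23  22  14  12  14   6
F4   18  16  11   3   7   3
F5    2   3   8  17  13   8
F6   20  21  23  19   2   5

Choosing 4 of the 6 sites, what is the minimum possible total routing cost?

Open {F2, F4, F5, F6}.
  A→F5 2, B→F5 3, C→F2 5, D→F2 3, E→F6 2, F→F4 3  ⇒ total 18.
Compare {F1, F2, F5, F6}: total 20.
Compare {F2, F3, F5, F6}: total 20.
No size-4 selection does better; minimum is 18.

18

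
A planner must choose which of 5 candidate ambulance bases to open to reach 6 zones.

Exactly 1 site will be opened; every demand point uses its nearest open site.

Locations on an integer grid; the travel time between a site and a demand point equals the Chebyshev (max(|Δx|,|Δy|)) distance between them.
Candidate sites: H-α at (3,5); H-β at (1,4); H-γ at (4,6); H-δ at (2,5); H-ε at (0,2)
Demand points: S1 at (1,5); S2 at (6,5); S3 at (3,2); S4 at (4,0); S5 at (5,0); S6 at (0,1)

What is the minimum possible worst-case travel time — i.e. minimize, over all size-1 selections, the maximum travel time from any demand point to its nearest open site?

5

Open {H-α}.
  Farthest demand point is S4 at travel time 5 (to H-α); all others are ≤ 5.
With {H-β} the worst case is 5.
With {H-δ} the worst case is 5.
No size-1 selection achieves below 5.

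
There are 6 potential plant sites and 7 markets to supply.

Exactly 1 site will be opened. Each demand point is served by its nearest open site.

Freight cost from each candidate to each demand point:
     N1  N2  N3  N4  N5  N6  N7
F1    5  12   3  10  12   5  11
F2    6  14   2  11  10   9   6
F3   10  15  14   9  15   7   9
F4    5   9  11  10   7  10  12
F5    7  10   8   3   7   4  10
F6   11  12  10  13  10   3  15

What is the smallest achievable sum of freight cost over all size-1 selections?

49

Open {F5}.
  N1→F5 7, N2→F5 10, N3→F5 8, N4→F5 3, N5→F5 7, N6→F5 4, N7→F5 10  ⇒ total 49.
Compare {F1}: total 58.
Compare {F2}: total 58.
No size-1 selection does better; minimum is 49.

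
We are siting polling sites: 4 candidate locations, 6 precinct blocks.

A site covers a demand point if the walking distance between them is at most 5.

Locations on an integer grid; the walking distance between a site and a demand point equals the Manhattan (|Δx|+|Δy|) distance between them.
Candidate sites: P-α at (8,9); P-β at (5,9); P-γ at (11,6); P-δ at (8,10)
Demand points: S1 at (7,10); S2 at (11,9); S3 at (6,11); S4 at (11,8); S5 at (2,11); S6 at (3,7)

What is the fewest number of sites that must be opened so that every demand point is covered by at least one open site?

Coverage sets (demand points within 5 of each site):
  P-α: {S1, S2, S3, S4}
  P-β: {S1, S3, S5, S6}
  P-γ: {S2, S4}
  P-δ: {S1, S2, S3, S4}
No single site covers all 6 demand points.
But {P-α, P-β} covers everything, so the minimum is 2.

2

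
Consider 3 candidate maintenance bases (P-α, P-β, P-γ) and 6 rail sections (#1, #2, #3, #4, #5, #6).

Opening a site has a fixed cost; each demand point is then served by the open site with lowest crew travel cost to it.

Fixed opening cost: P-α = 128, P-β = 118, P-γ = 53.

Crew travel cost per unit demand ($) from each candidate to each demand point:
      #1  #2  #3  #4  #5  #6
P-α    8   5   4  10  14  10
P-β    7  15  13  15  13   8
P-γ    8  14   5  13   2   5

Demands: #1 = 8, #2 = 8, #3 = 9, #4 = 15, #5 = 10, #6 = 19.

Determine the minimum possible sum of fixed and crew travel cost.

584

Open {P-γ}: assign each demand point to its cheapest open site.
  #1→P-γ 8×8=64, #2→P-γ 8×14=112, #3→P-γ 9×5=45, #4→P-γ 15×13=195, #5→P-γ 10×2=20, #6→P-γ 19×5=95
  crew travel cost 531, fixed 53 → total 584.
Compare {P-α, P-γ}: crew travel cost 405 + fixed 181 = 586.
Compare {P-β, P-γ}: crew travel cost 523 + fixed 171 = 694.
Compare {P-α, P-β, P-γ}: crew travel cost 397 + fixed 299 = 696.
All other subsets cost ≥ 586. Minimum total cost: 584.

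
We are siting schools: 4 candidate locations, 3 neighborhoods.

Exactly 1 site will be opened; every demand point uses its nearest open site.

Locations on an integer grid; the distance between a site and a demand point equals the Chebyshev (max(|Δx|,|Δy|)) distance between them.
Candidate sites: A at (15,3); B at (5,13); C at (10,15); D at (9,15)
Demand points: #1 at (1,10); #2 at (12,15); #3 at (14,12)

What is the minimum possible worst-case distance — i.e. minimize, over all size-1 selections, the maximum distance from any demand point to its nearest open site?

8

Open {D}.
  Farthest demand point is #1 at distance 8 (to D); all others are ≤ 8.
With {B} the worst case is 9.
With {C} the worst case is 9.
No size-1 selection achieves below 8.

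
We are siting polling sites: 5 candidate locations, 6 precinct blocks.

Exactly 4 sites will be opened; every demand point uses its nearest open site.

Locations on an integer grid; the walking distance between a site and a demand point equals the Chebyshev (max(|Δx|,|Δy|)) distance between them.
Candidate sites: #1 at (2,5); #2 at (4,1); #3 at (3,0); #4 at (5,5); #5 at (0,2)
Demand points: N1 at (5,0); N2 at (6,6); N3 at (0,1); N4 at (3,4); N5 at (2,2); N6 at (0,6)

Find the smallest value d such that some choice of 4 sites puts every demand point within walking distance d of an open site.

2

Open {#1, #2, #4, #5}.
  Farthest demand point is N5 at walking distance 2 (to #2); all others are ≤ 2.
With {#1, #3, #4, #5} the worst case is 2.
With {#1, #2, #3, #4} the worst case is 3.
No size-4 selection achieves below 2.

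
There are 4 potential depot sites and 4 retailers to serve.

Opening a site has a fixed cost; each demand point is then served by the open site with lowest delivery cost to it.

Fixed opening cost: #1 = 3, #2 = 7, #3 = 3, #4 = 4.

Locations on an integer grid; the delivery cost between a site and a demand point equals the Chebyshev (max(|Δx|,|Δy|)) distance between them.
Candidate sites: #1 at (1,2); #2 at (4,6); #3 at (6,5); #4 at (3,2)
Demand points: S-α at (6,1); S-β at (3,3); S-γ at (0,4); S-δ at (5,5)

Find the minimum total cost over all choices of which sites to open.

Open {#4}: assign each demand point to its cheapest open site.
  S-α→#4 3, S-β→#4 1, S-γ→#4 3, S-δ→#4 3
  delivery cost 10, fixed 4 → total 14.
Compare {#1, #3}: delivery cost 9 + fixed 6 = 15.
Compare {#3, #4}: delivery cost 8 + fixed 7 = 15.
Compare {#1}: delivery cost 13 + fixed 3 = 16.
All other subsets cost ≥ 15. Minimum total cost: 14.

14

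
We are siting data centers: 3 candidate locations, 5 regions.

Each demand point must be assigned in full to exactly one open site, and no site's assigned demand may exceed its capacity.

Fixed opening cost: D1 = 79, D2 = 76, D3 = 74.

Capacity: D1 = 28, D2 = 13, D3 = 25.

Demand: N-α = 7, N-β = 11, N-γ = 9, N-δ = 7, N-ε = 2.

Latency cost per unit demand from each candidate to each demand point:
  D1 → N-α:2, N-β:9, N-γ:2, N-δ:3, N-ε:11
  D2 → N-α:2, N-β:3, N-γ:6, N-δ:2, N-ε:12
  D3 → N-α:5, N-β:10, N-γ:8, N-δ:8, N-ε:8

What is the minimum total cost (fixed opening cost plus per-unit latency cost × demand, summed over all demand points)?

Open {D1, D2}; cheapest assignment that respects the capacities:
  D1 (cap 28, load 25): N-α, N-γ, N-δ, N-ε — cost 7×2 + 9×2 + 7×3 + 2×11 = 75
  D2 (cap 13, load 11): N-β — cost 11×3 = 33
  Shipping 108, fixed 155 → total 263.
  Any other capacity-feasible assignment to {D1, D2} ships for at least 108.
Compare {D1, D2, D3}: its best feasible assignment gives total 331.
Compare {D1, D3}: its best feasible assignment gives total 332.
Every other set of open sites that can feasibly serve all demand totals ≥ 331 even under its best assignment. Minimum: 263.

263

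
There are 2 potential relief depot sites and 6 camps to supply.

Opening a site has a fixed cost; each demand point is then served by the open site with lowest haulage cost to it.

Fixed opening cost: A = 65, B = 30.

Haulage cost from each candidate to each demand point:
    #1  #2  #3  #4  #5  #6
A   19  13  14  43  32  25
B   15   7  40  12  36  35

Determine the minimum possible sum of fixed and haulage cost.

175

Open {B}: assign each demand point to its cheapest open site.
  #1→B 15, #2→B 7, #3→B 40, #4→B 12, #5→B 36, #6→B 35
  haulage cost 145, fixed 30 → total 175.
Compare {A, B}: haulage cost 105 + fixed 95 = 200.
Compare {A}: haulage cost 146 + fixed 65 = 211.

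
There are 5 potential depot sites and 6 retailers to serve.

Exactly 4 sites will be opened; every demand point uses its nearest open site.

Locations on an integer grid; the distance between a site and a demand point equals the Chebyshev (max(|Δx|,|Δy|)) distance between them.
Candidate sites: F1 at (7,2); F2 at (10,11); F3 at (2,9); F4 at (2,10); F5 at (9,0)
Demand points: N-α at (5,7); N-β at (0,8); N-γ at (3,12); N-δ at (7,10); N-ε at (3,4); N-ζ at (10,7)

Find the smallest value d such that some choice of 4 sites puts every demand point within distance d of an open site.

Open {F1, F2, F3, F4}.
  Farthest demand point is N-ε at distance 4 (to F1); all others are ≤ 4.
With {F1, F2, F3, F5} the worst case is 4.
With {F1, F2, F4, F5} the worst case is 4.
No size-4 selection achieves below 4.

4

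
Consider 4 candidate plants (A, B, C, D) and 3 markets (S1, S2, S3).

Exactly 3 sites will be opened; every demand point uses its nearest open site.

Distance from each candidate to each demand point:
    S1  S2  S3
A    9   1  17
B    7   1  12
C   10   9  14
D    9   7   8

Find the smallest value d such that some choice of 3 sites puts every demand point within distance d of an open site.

Open {A, B, D}.
  Farthest demand point is S3 at distance 8 (to D); all others are ≤ 8.
With {B, C, D} the worst case is 8.
With {A, C, D} the worst case is 9.
No size-3 selection achieves below 8.

8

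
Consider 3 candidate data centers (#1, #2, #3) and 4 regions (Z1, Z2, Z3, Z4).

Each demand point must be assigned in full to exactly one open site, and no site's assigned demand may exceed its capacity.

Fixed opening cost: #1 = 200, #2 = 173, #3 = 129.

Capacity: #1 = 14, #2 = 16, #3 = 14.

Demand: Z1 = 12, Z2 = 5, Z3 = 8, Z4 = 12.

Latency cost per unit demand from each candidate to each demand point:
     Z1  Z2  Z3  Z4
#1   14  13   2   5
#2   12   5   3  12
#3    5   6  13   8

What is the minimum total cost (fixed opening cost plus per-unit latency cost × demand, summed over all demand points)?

Open {#1, #2, #3}; cheapest assignment that respects the capacities:
  #1 (cap 14, load 12): Z4 — cost 12×5 = 60
  #2 (cap 16, load 13): Z2, Z3 — cost 5×5 + 8×3 = 49
  #3 (cap 14, load 12): Z1 — cost 12×5 = 60
  Shipping 169, fixed 502 → total 671.
  Any other capacity-feasible assignment to {#1, #2, #3} ships for at least 169.
Total demand is 37 and no other set of sites has combined capacity ≥ 37, so {#1, #2, #3} is the only feasible choice of open sites. Minimum: 671.

671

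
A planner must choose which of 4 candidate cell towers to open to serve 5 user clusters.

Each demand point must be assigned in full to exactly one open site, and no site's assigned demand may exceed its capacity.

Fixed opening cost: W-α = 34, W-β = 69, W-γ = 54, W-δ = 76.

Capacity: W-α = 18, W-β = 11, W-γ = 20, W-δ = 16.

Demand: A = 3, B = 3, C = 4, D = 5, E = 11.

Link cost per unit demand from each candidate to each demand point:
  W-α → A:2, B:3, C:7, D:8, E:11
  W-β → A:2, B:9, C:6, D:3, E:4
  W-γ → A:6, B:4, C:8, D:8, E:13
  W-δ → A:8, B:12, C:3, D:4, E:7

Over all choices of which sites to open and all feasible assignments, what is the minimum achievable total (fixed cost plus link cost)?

Open {W-α, W-β}; cheapest assignment that respects the capacities:
  W-α (cap 18, load 15): A, B, C, D — cost 3×2 + 3×3 + 4×7 + 5×8 = 83
  W-β (cap 11, load 11): E — cost 11×4 = 44
  Shipping 127, fixed 103 → total 230.
  Any other capacity-feasible assignment to {W-α, W-β} ships for at least 127.
Compare {W-α, W-δ}: its best feasible assignment gives total 250.
Compare {W-β, W-γ}: its best feasible assignment gives total 269.
Every other set of open sites that can feasibly serve all demand totals ≥ 250 even under its best assignment. Minimum: 230.

230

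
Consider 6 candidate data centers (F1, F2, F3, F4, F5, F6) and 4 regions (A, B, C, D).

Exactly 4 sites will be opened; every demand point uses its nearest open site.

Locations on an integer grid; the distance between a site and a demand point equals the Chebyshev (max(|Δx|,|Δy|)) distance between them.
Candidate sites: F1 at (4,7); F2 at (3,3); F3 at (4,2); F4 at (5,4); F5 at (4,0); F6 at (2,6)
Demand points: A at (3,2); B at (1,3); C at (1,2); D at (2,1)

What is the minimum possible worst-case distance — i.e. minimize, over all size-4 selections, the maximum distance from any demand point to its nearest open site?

2

Open {F1, F2, F3, F4}.
  Farthest demand point is B at distance 2 (to F2); all others are ≤ 2.
With {F1, F2, F3, F5} the worst case is 2.
With {F1, F2, F3, F6} the worst case is 2.
No size-4 selection achieves below 2.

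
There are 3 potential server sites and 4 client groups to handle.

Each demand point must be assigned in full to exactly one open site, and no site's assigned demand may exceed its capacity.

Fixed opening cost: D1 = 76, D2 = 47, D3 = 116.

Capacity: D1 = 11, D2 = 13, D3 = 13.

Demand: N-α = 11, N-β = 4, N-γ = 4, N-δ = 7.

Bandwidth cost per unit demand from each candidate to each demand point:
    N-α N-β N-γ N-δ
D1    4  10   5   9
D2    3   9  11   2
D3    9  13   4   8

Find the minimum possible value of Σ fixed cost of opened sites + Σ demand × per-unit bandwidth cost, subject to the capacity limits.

349

Open {D1, D2, D3}; cheapest assignment that respects the capacities:
  D1 (cap 11, load 11): N-α — cost 11×4 = 44
  D2 (cap 13, load 11): N-β, N-δ — cost 4×9 + 7×2 = 50
  D3 (cap 13, load 4): N-γ — cost 4×4 = 16
  Shipping 110, fixed 239 → total 349.
  Any other capacity-feasible assignment to {D1, D2, D3} ships for at least 110.
Total demand is 26; every other set of sites either has combined capacity below 26 or cannot fit the demands without splitting one across sites, so {D1, D2, D3} is the only feasible choice of open sites. Minimum: 349.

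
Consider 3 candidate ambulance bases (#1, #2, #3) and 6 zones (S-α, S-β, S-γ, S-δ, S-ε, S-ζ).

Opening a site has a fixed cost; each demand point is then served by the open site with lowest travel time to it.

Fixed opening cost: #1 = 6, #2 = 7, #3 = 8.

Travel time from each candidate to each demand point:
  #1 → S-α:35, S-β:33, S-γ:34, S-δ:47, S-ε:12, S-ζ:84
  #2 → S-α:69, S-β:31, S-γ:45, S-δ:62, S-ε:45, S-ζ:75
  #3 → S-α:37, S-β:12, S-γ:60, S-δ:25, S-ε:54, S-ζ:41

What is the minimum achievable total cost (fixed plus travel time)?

Open {#1, #3}: assign each demand point to its cheapest open site.
  S-α→#1 35, S-β→#3 12, S-γ→#1 34, S-δ→#3 25, S-ε→#1 12, S-ζ→#3 41
  travel time 159, fixed 14 → total 173.
Compare {#1, #2, #3}: travel time 159 + fixed 21 = 180.
Compare {#2, #3}: travel time 205 + fixed 15 = 220.
Compare {#3}: travel time 229 + fixed 8 = 237.
All other subsets cost ≥ 180. Minimum total cost: 173.

173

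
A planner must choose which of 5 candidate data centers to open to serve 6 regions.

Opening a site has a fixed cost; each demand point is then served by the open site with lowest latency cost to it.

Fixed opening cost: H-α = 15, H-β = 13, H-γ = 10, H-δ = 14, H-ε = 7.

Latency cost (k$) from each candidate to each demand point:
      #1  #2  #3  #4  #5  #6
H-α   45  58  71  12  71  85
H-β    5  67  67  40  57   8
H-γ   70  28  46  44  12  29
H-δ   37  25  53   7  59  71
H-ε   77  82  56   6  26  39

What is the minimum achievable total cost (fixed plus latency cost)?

Open {H-β, H-γ, H-ε}: assign each demand point to its cheapest open site.
  #1→H-β 5, #2→H-γ 28, #3→H-γ 46, #4→H-ε 6, #5→H-γ 12, #6→H-β 8
  latency cost 105, fixed 30 → total 135.
Compare {H-β, H-γ, H-δ}: latency cost 103 + fixed 37 = 140.
Compare {H-β, H-γ, H-δ, H-ε}: latency cost 102 + fixed 44 = 146.
Compare {H-α, H-β, H-γ}: latency cost 111 + fixed 38 = 149.
All other subsets cost ≥ 140. Minimum total cost: 135.

135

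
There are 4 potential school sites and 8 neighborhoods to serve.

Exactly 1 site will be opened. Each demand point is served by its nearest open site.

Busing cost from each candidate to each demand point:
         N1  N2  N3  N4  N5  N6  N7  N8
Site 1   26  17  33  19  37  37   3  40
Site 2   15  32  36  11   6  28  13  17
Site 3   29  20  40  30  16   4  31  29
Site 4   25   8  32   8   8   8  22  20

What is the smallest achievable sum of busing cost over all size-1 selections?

131

Open {Site 4}.
  N1→Site 4 25, N2→Site 4 8, N3→Site 4 32, N4→Site 4 8, N5→Site 4 8, N6→Site 4 8, N7→Site 4 22, N8→Site 4 20  ⇒ total 131.
Compare {Site 2}: total 158.
Compare {Site 3}: total 199.
No size-1 selection does better; minimum is 131.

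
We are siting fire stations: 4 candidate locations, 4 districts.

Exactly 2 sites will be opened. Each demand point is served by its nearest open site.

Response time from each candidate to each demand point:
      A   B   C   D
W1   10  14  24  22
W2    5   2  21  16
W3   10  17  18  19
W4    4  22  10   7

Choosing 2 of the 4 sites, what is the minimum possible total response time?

23

Open {W2, W4}.
  A→W4 4, B→W2 2, C→W4 10, D→W4 7  ⇒ total 23.
Compare {W1, W4}: total 35.
Compare {W3, W4}: total 38.
No size-2 selection does better; minimum is 23.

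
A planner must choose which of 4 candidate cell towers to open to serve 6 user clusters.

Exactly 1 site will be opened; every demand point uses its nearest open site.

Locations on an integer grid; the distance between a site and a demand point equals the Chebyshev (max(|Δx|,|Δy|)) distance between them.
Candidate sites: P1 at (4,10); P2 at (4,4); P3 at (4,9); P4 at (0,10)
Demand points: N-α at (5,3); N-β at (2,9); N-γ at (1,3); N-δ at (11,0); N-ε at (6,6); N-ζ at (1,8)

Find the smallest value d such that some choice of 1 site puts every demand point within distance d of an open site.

Open {P2}.
  Farthest demand point is N-δ at distance 7 (to P2); all others are ≤ 7.
With {P3} the worst case is 9.
With {P1} the worst case is 10.
No size-1 selection achieves below 7.

7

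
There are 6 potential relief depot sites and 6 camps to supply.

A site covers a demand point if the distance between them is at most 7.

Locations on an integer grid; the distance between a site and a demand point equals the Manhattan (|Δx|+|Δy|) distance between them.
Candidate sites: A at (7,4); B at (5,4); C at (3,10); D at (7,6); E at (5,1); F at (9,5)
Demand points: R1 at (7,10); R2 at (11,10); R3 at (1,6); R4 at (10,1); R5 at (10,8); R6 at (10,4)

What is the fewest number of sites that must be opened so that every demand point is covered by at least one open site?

Coverage sets (demand points within 7 of each site):
  A: {R1, R4, R5, R6}
  B: {R3, R6}
  C: {R1, R3}
  D: {R1, R3, R5, R6}
  E: {R4}
  F: {R1, R2, R4, R5, R6}
No single site covers all 6 demand points.
But {B, F} covers everything, so the minimum is 2.

2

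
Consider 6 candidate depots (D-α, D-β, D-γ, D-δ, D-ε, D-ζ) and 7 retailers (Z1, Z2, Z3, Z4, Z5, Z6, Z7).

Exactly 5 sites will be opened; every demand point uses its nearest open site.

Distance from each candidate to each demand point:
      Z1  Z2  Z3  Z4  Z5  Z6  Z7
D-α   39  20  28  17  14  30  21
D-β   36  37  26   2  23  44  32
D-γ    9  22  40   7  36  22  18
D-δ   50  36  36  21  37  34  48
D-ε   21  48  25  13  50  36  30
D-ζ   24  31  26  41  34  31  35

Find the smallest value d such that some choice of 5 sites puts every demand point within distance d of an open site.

Open {D-α, D-β, D-γ, D-δ, D-ε}.
  Farthest demand point is Z3 at distance 25 (to D-ε); all others are ≤ 25.
With {D-α, D-β, D-γ, D-ε, D-ζ} the worst case is 25.
With {D-α, D-γ, D-δ, D-ε, D-ζ} the worst case is 25.
No size-5 selection achieves below 25.

25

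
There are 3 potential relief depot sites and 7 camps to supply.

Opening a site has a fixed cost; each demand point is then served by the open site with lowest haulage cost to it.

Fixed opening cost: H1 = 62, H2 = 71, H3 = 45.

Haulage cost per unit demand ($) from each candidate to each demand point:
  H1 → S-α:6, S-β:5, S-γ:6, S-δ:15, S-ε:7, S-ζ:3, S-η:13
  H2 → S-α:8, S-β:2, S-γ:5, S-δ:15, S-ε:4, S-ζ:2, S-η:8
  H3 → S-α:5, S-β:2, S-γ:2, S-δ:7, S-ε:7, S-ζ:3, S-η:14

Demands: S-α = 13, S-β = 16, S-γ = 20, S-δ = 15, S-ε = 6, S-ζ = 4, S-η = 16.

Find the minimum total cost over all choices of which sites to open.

Open {H2, H3}: assign each demand point to its cheapest open site.
  S-α→H3 13×5=65, S-β→H2 16×2=32, S-γ→H3 20×2=40, S-δ→H3 15×7=105, S-ε→H2 6×4=24, S-ζ→H2 4×2=8, S-η→H2 16×8=128
  haulage cost 402, fixed 116 → total 518.
Compare {H3}: haulage cost 520 + fixed 45 = 565.
Compare {H1, H2, H3}: haulage cost 402 + fixed 178 = 580.
Compare {H1, H3}: haulage cost 504 + fixed 107 = 611.
All other subsets cost ≥ 565. Minimum total cost: 518.

518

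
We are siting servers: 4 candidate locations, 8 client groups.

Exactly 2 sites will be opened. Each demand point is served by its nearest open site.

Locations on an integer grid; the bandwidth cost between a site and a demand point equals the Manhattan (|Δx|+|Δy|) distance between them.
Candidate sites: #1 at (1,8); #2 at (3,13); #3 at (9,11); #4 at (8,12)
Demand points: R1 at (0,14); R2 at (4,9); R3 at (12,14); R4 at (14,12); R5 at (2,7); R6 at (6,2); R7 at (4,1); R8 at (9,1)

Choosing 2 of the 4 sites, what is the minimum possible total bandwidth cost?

56

Open {#1, #3}.
  R1→#1 7, R2→#1 4, R3→#3 6, R4→#3 6, R5→#1 2, R6→#1 11, R7→#1 10, R8→#3 10  ⇒ total 56.
Compare {#1, #4}: total 58.
Compare {#2, #3}: total 63.
No size-2 selection does better; minimum is 56.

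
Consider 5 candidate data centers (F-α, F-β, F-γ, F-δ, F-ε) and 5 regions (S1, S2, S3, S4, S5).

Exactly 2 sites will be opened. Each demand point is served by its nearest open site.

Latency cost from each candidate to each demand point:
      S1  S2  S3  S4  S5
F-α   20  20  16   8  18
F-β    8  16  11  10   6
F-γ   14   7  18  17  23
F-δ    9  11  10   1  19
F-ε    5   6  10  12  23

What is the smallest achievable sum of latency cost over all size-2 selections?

36

Open {F-β, F-δ}.
  S1→F-β 8, S2→F-δ 11, S3→F-δ 10, S4→F-δ 1, S5→F-β 6  ⇒ total 36.
Compare {F-β, F-ε}: total 37.
Compare {F-δ, F-ε}: total 41.
No size-2 selection does better; minimum is 36.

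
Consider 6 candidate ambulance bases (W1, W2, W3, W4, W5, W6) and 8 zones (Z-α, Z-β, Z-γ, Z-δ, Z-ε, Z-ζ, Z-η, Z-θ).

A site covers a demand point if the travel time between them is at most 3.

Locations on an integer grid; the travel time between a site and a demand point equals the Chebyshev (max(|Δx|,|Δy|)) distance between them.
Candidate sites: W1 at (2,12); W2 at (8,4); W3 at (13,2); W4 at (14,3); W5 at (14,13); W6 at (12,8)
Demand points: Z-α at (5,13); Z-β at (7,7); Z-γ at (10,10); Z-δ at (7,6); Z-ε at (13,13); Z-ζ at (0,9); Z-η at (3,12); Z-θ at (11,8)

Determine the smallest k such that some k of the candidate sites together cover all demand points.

4

Coverage sets (demand points within 3 of each site):
  W1: {Z-α, Z-ζ, Z-η}
  W2: {Z-β, Z-δ}
  W3: {}
  W4: {}
  W5: {Z-ε}
  W6: {Z-γ, Z-θ}
No 3 sites suffice: every size-3 union leaves at least one demand point uncovered.
But {W1, W2, W5, W6} covers everything, so the minimum is 4.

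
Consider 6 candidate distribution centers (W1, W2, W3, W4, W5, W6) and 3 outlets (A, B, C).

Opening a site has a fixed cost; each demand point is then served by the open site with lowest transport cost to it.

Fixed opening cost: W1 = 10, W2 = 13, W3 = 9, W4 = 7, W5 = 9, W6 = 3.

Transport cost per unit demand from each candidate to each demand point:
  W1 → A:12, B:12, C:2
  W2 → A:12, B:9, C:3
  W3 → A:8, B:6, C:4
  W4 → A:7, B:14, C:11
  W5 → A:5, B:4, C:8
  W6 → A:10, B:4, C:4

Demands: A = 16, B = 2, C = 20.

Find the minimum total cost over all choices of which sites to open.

Open {W1, W5}: assign each demand point to its cheapest open site.
  A→W5 16×5=80, B→W5 2×4=8, C→W1 20×2=40
  transport cost 128, fixed 19 → total 147.
Compare {W1, W5, W6}: transport cost 128 + fixed 22 = 150.
Compare {W1, W4, W5}: transport cost 128 + fixed 26 = 154.
Compare {W1, W3, W5}: transport cost 128 + fixed 28 = 156.
All other subsets cost ≥ 150. Minimum total cost: 147.

147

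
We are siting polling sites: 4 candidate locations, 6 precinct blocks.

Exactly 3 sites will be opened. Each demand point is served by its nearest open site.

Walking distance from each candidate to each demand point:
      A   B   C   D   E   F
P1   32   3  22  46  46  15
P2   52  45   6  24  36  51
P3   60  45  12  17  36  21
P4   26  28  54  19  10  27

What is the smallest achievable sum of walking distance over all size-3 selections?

Open {P1, P2, P4}.
  A→P4 26, B→P1 3, C→P2 6, D→P4 19, E→P4 10, F→P1 15  ⇒ total 79.
Compare {P1, P3, P4}: total 83.
Compare {P2, P3, P4}: total 108.
No size-3 selection does better; minimum is 79.

79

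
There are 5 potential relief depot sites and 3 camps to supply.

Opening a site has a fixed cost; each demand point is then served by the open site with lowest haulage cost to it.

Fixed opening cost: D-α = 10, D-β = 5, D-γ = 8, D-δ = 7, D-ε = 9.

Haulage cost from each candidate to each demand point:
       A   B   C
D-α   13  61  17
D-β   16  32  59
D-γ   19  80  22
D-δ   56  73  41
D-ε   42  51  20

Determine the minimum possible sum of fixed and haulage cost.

77

Open {D-α, D-β}: assign each demand point to its cheapest open site.
  A→D-α 13, B→D-β 32, C→D-α 17
  haulage cost 62, fixed 15 → total 77.
Compare {D-β, D-ε}: haulage cost 68 + fixed 14 = 82.
Compare {D-β, D-γ}: haulage cost 70 + fixed 13 = 83.
Compare {D-α, D-β, D-δ}: haulage cost 62 + fixed 22 = 84.
All other subsets cost ≥ 82. Minimum total cost: 77.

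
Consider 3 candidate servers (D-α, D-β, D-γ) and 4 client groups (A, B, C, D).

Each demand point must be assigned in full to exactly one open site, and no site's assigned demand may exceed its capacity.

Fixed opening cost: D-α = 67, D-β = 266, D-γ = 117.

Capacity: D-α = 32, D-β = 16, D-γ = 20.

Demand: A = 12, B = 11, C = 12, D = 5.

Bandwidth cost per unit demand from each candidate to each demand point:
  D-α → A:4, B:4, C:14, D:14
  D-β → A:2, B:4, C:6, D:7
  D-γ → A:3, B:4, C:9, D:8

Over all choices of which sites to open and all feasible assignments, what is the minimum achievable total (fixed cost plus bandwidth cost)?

Open {D-α, D-γ}; cheapest assignment that respects the capacities:
  D-α (cap 32, load 23): A, B — cost 12×4 + 11×4 = 92
  D-γ (cap 20, load 17): C, D — cost 12×9 + 5×8 = 148
  Shipping 240, fixed 184 → total 424.
  Any other capacity-feasible assignment to {D-α, D-γ} ships for at least 240.
Compare {D-α, D-β}: its best feasible assignment gives total 567.
Compare {D-α, D-β, D-γ}: its best feasible assignment gives total 642.
Every other set of open sites that can feasibly serve all demand totals ≥ 567 even under its best assignment. Minimum: 424.

424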